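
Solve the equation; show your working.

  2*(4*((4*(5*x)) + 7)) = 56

Step 1. [2*(4*((4*(5*x)) + 7)) = 56] 2·(inner) — divide through by 2. So div: 4*((4*(5*x)) + 7) = 28.
Step 2. [4*((4*(5*x)) + 7) = 28] leading coefficient 4: divide by 4. So div: (4*(5*x)) + 7 = 7.
Step 3. [(4*(5*x)) + 7 = 7] the outer +7 inverts by subtracting 7 ⇒ sub: 4*(5*x) = 0.
Step 4. [4*(5*x) = 0] 4 out front; divide by 4 ⇒ div: 5*x = 0.
Step 5. [5*x = 0] 5·(inner) — divide through by 5, so div: x = 0.

Answer: x ∈ {0}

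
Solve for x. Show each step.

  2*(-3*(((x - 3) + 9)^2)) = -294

Step 1. [2*(-3*(((x - 3) + 9)^2)) = -294] leading coefficient 2: divide by 2, so div: -3*(((x - 3) + 9)^2) = -147.
Step 2. [-3*(((x - 3) + 9)^2) = -147] -3·(inner) — divide through by -3, so div: ((x - 3) + 9)^2 = 49.
Step 3. [((x - 3) + 9)^2 = 49] √ both sides: 49 ≥ 0 gives two branches. So sqrt: (x - 3) + 9 = 7 or -7.
Step 4. [(x - 3) + 9 = 7 or -7] +9 is outermost — subtract 9 both sides. So sub: x - 3 = -2 or -16.
Step 5. [x - 3 = -2 or -16] 3 comes off first (add 3) ⇒ sub: x = 1 or -13.

Answer: x ∈ {-13, 1}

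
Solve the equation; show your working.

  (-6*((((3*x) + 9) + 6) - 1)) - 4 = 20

Step 1. [(-6*((((3*x) + 9) + 6) - 1)) - 4 = 20] -4 is outermost — add 4 both sides, so sub: -6*((((3*x) + 9) + 6) - 1) = 24.
Step 2. [-6*((((3*x) + 9) + 6) - 1) = 24] divide by the outer -6, so div: (((3*x) + 9) + 6) - 1 = -4.
Step 3. [(((3*x) + 9) + 6) - 1 = -4] the outer -1 inverts by adding 1 ⇒ sub: ((3*x) + 9) + 6 = -3.
Step 4. [((3*x) + 9) + 6 = -3] the outer +6 inverts by subtracting 6. So sub: (3*x) + 9 = -9.
Step 5. [(3*x) + 9 = -9] the outer +9 inverts by subtracting 9, so sub: 3*x = -18.
Step 6. [3*x = -18] 3·(inner) — divide through by 3, so div: x = -6.

Answer: x ∈ {-6}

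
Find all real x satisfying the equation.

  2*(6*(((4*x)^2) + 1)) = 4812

Step 1. [2*(6*(((4*x)^2) + 1)) = 4812] 2 out front; divide by 2 ⇒ div: 6*(((4*x)^2) + 1) = 2406.
Step 2. [6*(((4*x)^2) + 1) = 2406] LHS = 6·(…); ÷6 both sides ⇒ div: ((4*x)^2) + 1 = 401.
Step 3. [((4*x)^2) + 1 = 401] 1 comes off first (subtract 1) ⇒ sub: (4*x)^2 = 400.
Step 4. [(4*x)^2 = 400] 400 ≥ 0, LHS is (·)² — take ±√. So sqrt: 4*x = 20 or -20.
Step 5. [4*x = 20 or -20] 4·(inner) — divide through by 4 ⇒ div: x = 5 or -5.

Answer: x ∈ {-5, 5}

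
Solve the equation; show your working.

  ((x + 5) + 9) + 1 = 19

Step 1. [((x + 5) + 9) + 1 = 19] 1 comes off first (subtract 1). So sub: (x + 5) + 9 = 18.
Step 2. [(x + 5) + 9 = 18] 9 comes off first (subtract 9). So sub: x + 5 = 9.
Step 3. [x + 5 = 9] peel the +5: subtract 5 from each side ⇒ sub: x = 4.

Answer: x ∈ {4}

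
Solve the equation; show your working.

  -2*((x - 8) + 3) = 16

Step 1. [-2*((x - 8) + 3) = 16] LHS = -2·(…); ÷-2 both sides, so div: (x - 8) + 3 = -8.
Step 2. [(x - 8) + 3 = -8] 3 comes off first (subtract 3). So sub: x - 8 = -11.
Step 3. [x - 8 = -11] the outer -8 inverts by adding 8. So sub: x = -3.

Answer: x ∈ {-3}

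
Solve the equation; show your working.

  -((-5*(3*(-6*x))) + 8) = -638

Step 1. [-((-5*(3*(-6*x))) + 8) = -638] LHS negated; negate both sides. So neg: (-5*(3*(-6*x))) + 8 = 638.
Step 2. [(-5*(3*(-6*x))) + 8 = 638] subtract 8: x sits inside (… + 8) ⇒ sub: -5*(3*(-6*x)) = 630.
Step 3. [-5*(3*(-6*x)) = 630] -5·(inner) — divide through by -5 ⇒ div: 3*(-6*x) = -126.
Step 4. [3*(-6*x) = -126] 3 out front; divide by 3. So div: -6*x = -42.
Step 5. [-6*x = -42] -6·(inner) — divide through by -6, so div: x = 7.

Answer: x ∈ {7}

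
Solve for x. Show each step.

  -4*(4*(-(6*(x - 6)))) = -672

Step 1. [-4*(4*(-(6*(x - 6)))) = -672] -4·(inner) — divide through by -4 ⇒ div: 4*(-(6*(x - 6))) = 168.
Step 2. [4*(-(6*(x - 6))) = 168] divide by the outer 4, so div: -(6*(x - 6)) = 42.
Step 3. [-(6*(x - 6)) = 42] LHS negated; negate both sides ⇒ neg: 6*(x - 6) = -42.
Step 4. [6*(x - 6) = -42] divide by the outer 6. So div: x - 6 = -7.
Step 5. [x - 6 = -7] peel the -6: add 6 from each side ⇒ sub: x = -1.

Answer: x ∈ {-1}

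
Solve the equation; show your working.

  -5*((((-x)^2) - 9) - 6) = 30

Step 1. [-5*((((-x)^2) - 9) - 6) = 30] -5 out front; divide by -5, so div: (((-x)^2) - 9) - 6 = -6.
Step 2. [(((-x)^2) - 9) - 6 = -6] -6 is outermost — add 6 both sides ⇒ sub: ((-x)^2) - 9 = 0.
Step 3. [((-x)^2) - 9 = 0] the outer -9 inverts by adding 9. So sub: (-x)^2 = 9.
Step 4. [(-x)^2 = 9] LHS squared, RHS 9 ≥ 0: apply √ (±), so sqrt: -x = 3 or -3.
Step 5. [-x = 3 or -3] flip signs both sides ⇒ neg: x = -3 or 3.

Answer: x ∈ {-3, 3}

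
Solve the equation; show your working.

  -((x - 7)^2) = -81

Step 1. [-((x - 7)^2) = -81] flip signs both sides, so neg: (x - 7)^2 = 81.
Step 2. [(x - 7)^2 = 81] 81 ≥ 0, LHS is (·)² — take ±√. So sqrt: x - 7 = 9 or -9.
Step 3. [x - 7 = 9 or -9] peel the -7: add 7 from each side ⇒ sub: x = 16 or -2.

Answer: x ∈ {-2, 16}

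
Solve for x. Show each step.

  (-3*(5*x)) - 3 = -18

Step 1. [(-3*(5*x)) - 3 = -18] 3 comes off first (add 3) ⇒ sub: -3*(5*x) = -15.
Step 2. [-3*(5*x) = -15] -3 out front; divide by -3 ⇒ div: 5*x = 5.
Step 3. [5*x = 5] divide by the outer 5 ⇒ div: x = 1.

Answer: x ∈ {1}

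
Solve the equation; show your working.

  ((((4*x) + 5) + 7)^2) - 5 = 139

Step 1. [((((4*x) + 5) + 7)^2) - 5 = 139] -5 is outermost — add 5 both sides, so sub: (((4*x) + 5) + 7)^2 = 144.
Step 2. [(((4*x) + 5) + 7)^2 = 144] LHS squared, RHS 144 ≥ 0: apply √ (±) ⇒ sqrt: ((4*x) + 5) + 7 = 12 or -12.
Step 3. [((4*x) + 5) + 7 = 12 or -12] the outer +7 inverts by subtracting 7. So sub: (4*x) + 5 = 5 or -19.
Step 4. [(4*x) + 5 = 5 or -19] the outer +5 inverts by subtracting 5, so sub: 4*x = 0 or -24.
Step 5. [4*x = 0 or -24] LHS = 4·(…); ÷4 both sides, so div: x = 0 or -6.

Answer: x ∈ {-6, 0}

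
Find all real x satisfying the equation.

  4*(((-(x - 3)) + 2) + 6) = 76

Step 1. [4*(((-(x - 3)) + 2) + 6) = 76] leading coefficient 4: divide by 4 ⇒ div: ((-(x - 3)) + 2) + 6 = 19.
Step 2. [((-(x - 3)) + 2) + 6 = 19] peel the +6: subtract 6 from each side. So sub: (-(x - 3)) + 2 = 13.
Step 3. [(-(x - 3)) + 2 = 13] the outer +2 inverts by subtracting 2. So sub: -(x - 3) = 11.
Step 4. [-(x - 3) = 11] LHS negated; negate both sides. So neg: x - 3 = -11.
Step 5. [x - 3 = -11] the outer -3 inverts by adding 3, so sub: x = -8.

Answer: x ∈ {-8}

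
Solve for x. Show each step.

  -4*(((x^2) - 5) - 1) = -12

Step 1. [-4*(((x^2) - 5) - 1) = -12] -4·(inner) — divide through by -4, so div: ((x^2) - 5) - 1 = 3.
Step 2. [((x^2) - 5) - 1 = 3] peel the -1: add 1 from each side ⇒ sub: (x^2) - 5 = 4.
Step 3. [(x^2) - 5 = 4] 5 comes off first (add 5). So sub: x^2 = 9.
Step 4. [x^2 = 9] LHS squared, RHS 9 ≥ 0: apply √ (±). So sqrt: x = 3 or -3.

Answer: x ∈ {-3, 3}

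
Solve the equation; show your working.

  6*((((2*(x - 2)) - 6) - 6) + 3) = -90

Step 1. [6*((((2*(x - 2)) - 6) - 6) + 3) = -90] 6·(inner) — divide through by 6, so div: (((2*(x - 2)) - 6) - 6) + 3 = -15.
Step 2. [(((2*(x - 2)) - 6) - 6) + 3 = -15] peel the +3: subtract 3 from each side. So sub: ((2*(x - 2)) - 6) - 6 = -18.
Step 3. [((2*(x - 2)) - 6) - 6 = -18] add 6: x sits inside (… - 6). So sub: (2*(x - 2)) - 6 = -12.
Step 4. [(2*(x - 2)) - 6 = -12] add 6: x sits inside (… - 6). So sub: 2*(x - 2) = -6.
Step 5. [2*(x - 2) = -6] 2·(inner) — divide through by 2. So div: x - 2 = -3.
Step 6. [x - 2 = -3] the outer -2 inverts by adding 2, so sub: x = -1.

Answer: x ∈ {-1}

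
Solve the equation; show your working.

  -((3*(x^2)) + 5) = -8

Step 1. [-((3*(x^2)) + 5) = -8] flip signs both sides. So neg: (3*(x^2)) + 5 = 8.
Step 2. [(3*(x^2)) + 5 = 8] the outer +5 inverts by subtracting 5, so sub: 3*(x^2) = 3.
Step 3. [3*(x^2) = 3] divide by the outer 3, so div: x^2 = 1.
Step 4. [x^2 = 1] √ both sides: 1 ≥ 0 gives two branches. So sqrt: x = 1 or -1.

Answer: x ∈ {-1, 1}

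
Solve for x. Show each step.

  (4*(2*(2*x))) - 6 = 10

Step 1. [(4*(2*(2*x))) - 6 = 10] -6 is outermost — add 6 both sides ⇒ sub: 4*(2*(2*x)) = 16.
Step 2. [4*(2*(2*x)) = 16] 4 out front; divide by 4. So div: 2*(2*x) = 4.
Step 3. [2*(2*x) = 4] LHS = 2·(…); ÷2 both sides, so div: 2*x = 2.
Step 4. [2*x = 2] 2·(inner) — divide through by 2, so div: x = 1.

Answer: x ∈ {1}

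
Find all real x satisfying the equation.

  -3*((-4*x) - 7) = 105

Step 1. [-3*((-4*x) - 7) = 105] leading coefficient -3: divide by -3, so div: (-4*x) - 7 = -35.
Step 2. [(-4*x) - 7 = -35] 7 comes off first (add 7). So sub: -4*x = -28.
Step 3. [-4*x = -28] -4·(inner) — divide through by -4, so div: x = 7.

Answer: x ∈ {7}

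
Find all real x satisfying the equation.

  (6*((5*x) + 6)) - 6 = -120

Step 1. [(6*((5*x) + 6)) - 6 = -120] peel the -6: add 6 from each side. So sub: 6*((5*x) + 6) = -114.
Step 2. [6*((5*x) + 6) = -114] 6 out front; divide by 6. So div: (5*x) + 6 = -19.
Step 3. [(5*x) + 6 = -19] 6 comes off first (subtract 6). So sub: 5*x = -25.
Step 4. [5*x = -25] divide by the outer 5 ⇒ div: x = -5.

Answer: x ∈ {-5}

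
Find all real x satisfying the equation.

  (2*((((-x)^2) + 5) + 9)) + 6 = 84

Step 1. [(2*((((-x)^2) + 5) + 9)) + 6 = 84] 2 divides every term; factor it out, so factor: ((((-x)^2) + 5) + 9) + 3 = 42.
Step 2. [((((-x)^2) + 5) + 9) + 3 = 42] the outer +3 inverts by subtracting 3 ⇒ sub: (((-x)^2) + 5) + 9 = 39.
Step 3. [(((-x)^2) + 5) + 9 = 39] subtract 9: x sits inside (… + 9). So sub: ((-x)^2) + 5 = 30.
Step 4. [((-x)^2) + 5 = 30] the outer +5 inverts by subtracting 5 ⇒ sub: (-x)^2 = 25.
Step 5. [(-x)^2 = 25] 25 ≥ 0, LHS is (·)² — take ±√. So sqrt: -x = 5 or -5.
Step 6. [-x = 5 or -5] leading − — multiply by −1, so neg: x = -5 or 5.

Answer: x ∈ {-5, 5}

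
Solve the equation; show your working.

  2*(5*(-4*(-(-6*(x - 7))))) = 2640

Step 1. [2*(5*(-4*(-(-6*(x - 7))))) = 2640] LHS = 2·(…); ÷2 both sides. So div: 5*(-4*(-(-6*(x - 7)))) = 1320.
Step 2. [5*(-4*(-(-6*(x - 7)))) = 1320] leading coefficient 5: divide by 5 ⇒ div: -4*(-(-6*(x - 7))) = 264.
Step 3. [-4*(-(-6*(x - 7))) = 264] LHS = -4·(…); ÷-4 both sides ⇒ div: -(-6*(x - 7)) = -66.
Step 4. [-(-6*(x - 7)) = -66] LHS negated; negate both sides, so neg: -6*(x - 7) = 66.
Step 5. [-6*(x - 7) = 66] LHS = -6·(…); ÷-6 both sides. So div: x - 7 = -11.
Step 6. [x - 7 = -11] peel the -7: add 7 from each side ⇒ sub: x = -4.

Answer: x ∈ {-4}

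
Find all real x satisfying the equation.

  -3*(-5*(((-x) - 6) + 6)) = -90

Step 1. [-3*(-5*(((-x) - 6) + 6)) = -90] LHS = -3·(…); ÷-3 both sides ⇒ div: -5*(((-x) - 6) + 6) = 30.
Step 2. [-5*(((-x) - 6) + 6) = 30] LHS = -5·(…); ÷-5 both sides ⇒ div: ((-x) - 6) + 6 = -6.
Step 3. [((-x) - 6) + 6 = -6] the outer +6 inverts by subtracting 6, so sub: (-x) - 6 = -12.
Step 4. [(-x) - 6 = -12] 6 comes off first (add 6), so sub: -x = -6.
Step 5. [-x = -6] LHS negated; negate both sides ⇒ neg: x = 6.

Answer: x ∈ {6}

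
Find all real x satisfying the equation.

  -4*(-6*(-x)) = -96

Step 1. [-4*(-6*(-x)) = -96] divide by the outer -4, so div: -6*(-x) = 24.
Step 2. [-6*(-x) = 24] leading coefficient -6: divide by -6. So div: -x = -4.
Step 3. [-x = -4] flip signs both sides. So neg: x = 4.

Answer: x ∈ {4}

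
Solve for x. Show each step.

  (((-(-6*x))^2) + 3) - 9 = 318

Step 1. [(((-(-6*x))^2) + 3) - 9 = 318] add 9: x sits inside (… - 9) ⇒ sub: ((-(-6*x))^2) + 3 = 327.
Step 2. [((-(-6*x))^2) + 3 = 327] +3 is outermost — subtract 3 both sides, so sub: (-(-6*x))^2 = 324.
Step 3. [(-(-6*x))^2 = 324] √ both sides: 324 ≥ 0 gives two branches ⇒ sqrt: -(-6*x) = 18 or -18.
Step 4. [-(-6*x) = 18 or -18] LHS negated; negate both sides ⇒ neg: -6*x = -18 or 18.
Step 5. [-6*x = -18 or 18] LHS = -6·(…); ÷-6 both sides ⇒ div: x = 3 or -3.

Answer: x ∈ {-3, 3}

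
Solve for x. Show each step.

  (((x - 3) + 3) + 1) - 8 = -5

Step 1. [(((x - 3) + 3) + 1) - 8 = -5] peel the -8: add 8 from each side, so sub: ((x - 3) + 3) + 1 = 3.
Step 2. [((x - 3) + 3) + 1 = 3] 1 comes off first (subtract 1) ⇒ sub: (x - 3) + 3 = 2.
Step 3. [(x - 3) + 3 = 2] +3 is outermost — subtract 3 both sides ⇒ sub: x - 3 = -1.
Step 4. [x - 3 = -1] -3 is outermost — add 3 both sides ⇒ sub: x = 2.

Answer: x ∈ {2}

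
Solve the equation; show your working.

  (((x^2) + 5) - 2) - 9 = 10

Step 1. [(((x^2) + 5) - 2) - 9 = 10] add 9: x sits inside (… - 9), so sub: ((x^2) + 5) - 2 = 19.
Step 2. [((x^2) + 5) - 2 = 19] 2 comes off first (add 2). So sub: (x^2) + 5 = 21.
Step 3. [(x^2) + 5 = 21] the outer +5 inverts by subtracting 5, so sub: x^2 = 16.
Step 4. [x^2 = 16] √ both sides: 16 ≥ 0 gives two branches, so sqrt: x = 4 or -4.

Answer: x ∈ {-4, 4}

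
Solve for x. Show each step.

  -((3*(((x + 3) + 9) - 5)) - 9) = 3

Step 1. [-((3*(((x + 3) + 9) - 5)) - 9) = 3] LHS negated; negate both sides. So neg: (3*(((x + 3) + 9) - 5)) - 9 = -3.
Step 2. [(3*(((x + 3) + 9) - 5)) - 9 = -3] 3 divides every term; factor it out ⇒ factor: (((x + 3) + 9) - 5) - 3 = -1.
Step 3. [(((x + 3) + 9) - 5) - 3 = -1] peel the -3: add 3 from each side, so sub: ((x + 3) + 9) - 5 = 2.
Step 4. [((x + 3) + 9) - 5 = 2] the outer -5 inverts by adding 5, so sub: (x + 3) + 9 = 7.
Step 5. [(x + 3) + 9 = 7] peel the +9: subtract 9 from each side. So sub: x + 3 = -2.
Step 6. [x + 3 = -2] peel the +3: subtract 3 from each side. So sub: x = -5.

Answer: x ∈ {-5}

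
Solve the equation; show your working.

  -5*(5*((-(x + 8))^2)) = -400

Step 1. [-5*(5*((-(x + 8))^2)) = -400] -5·(inner) — divide through by -5. So div: 5*((-(x + 8))^2) = 80.
Step 2. [5*((-(x + 8))^2) = 80] divide by the outer 5 ⇒ div: (-(x + 8))^2 = 16.
Step 3. [(-(x + 8))^2 = 16] √ both sides: 16 ≥ 0 gives two branches, so sqrt: -(x + 8) = 4 or -4.
Step 4. [-(x + 8) = 4 or -4] flip signs both sides, so neg: x + 8 = -4 or 4.
Step 5. [x + 8 = -4 or 4] +8 is outermost — subtract 8 both sides, so sub: x = -12 or -4.

Answer: x ∈ {-12, -4}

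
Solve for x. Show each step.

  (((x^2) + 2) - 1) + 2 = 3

Step 1. [(((x^2) + 2) - 1) + 2 = 3] 2 comes off first (subtract 2). So sub: ((x^2) + 2) - 1 = 1.
Step 2. [((x^2) + 2) - 1 = 1] -1 is outermost — add 1 both sides, so sub: (x^2) + 2 = 2.
Step 3. [(x^2) + 2 = 2] peel the +2: subtract 2 from each side, so sub: x^2 = 0.
Step 4. [x^2 = 0] LHS squared, RHS 0 ≥ 0: apply √ (±) ⇒ sqrt: x = 0.

Answer: x ∈ {0}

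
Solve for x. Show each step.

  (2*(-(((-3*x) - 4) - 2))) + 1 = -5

Step 1. [(2*(-(((-3*x) - 4) - 2))) + 1 = -5] the outer +1 inverts by subtracting 1 ⇒ sub: 2*(-(((-3*x) - 4) - 2)) = -6.
Step 2. [2*(-(((-3*x) - 4) - 2)) = -6] 2 out front; divide by 2, so div: -(((-3*x) - 4) - 2) = -3.
Step 3. [-(((-3*x) - 4) - 2) = -3] LHS negated; negate both sides ⇒ neg: ((-3*x) - 4) - 2 = 3.
Step 4. [((-3*x) - 4) - 2 = 3] 2 comes off first (add 2) ⇒ sub: (-3*x) - 4 = 5.
Step 5. [(-3*x) - 4 = 5] peel the -4: add 4 from each side. So sub: -3*x = 9.
Step 6. [-3*x = 9] LHS = -3·(…); ÷-3 both sides, so div: x = -3.

Answer: x ∈ {-3}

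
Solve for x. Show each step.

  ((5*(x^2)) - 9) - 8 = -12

Step 1. [((5*(x^2)) - 9) - 8 = -12] peel the -8: add 8 from each side. So sub: (5*(x^2)) - 9 = -4.
Step 2. [(5*(x^2)) - 9 = -4] peel the -9: add 9 from each side. So sub: 5*(x^2) = 5.
Step 3. [5*(x^2) = 5] LHS = 5·(…); ÷5 both sides, so div: x^2 = 1.
Step 4. [x^2 = 1] √ both sides: 1 ≥ 0 gives two branches. So sqrt: x = 1 or -1.

Answer: x ∈ {-1, 1}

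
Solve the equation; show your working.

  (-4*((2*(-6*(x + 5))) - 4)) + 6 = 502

Step 1. [(-4*((2*(-6*(x + 5))) - 4)) + 6 = 502] peel the +6: subtract 6 from each side. So sub: -4*((2*(-6*(x + 5))) - 4) = 496.
Step 2. [-4*((2*(-6*(x + 5))) - 4) = 496] LHS = -4·(…); ÷-4 both sides, so div: (2*(-6*(x + 5))) - 4 = -124.
Step 3. [(2*(-6*(x + 5))) - 4 = -124] -4 is outermost — add 4 both sides, so sub: 2*(-6*(x + 5)) = -120.
Step 4. [2*(-6*(x + 5)) = -120] LHS = 2·(…); ÷2 both sides. So div: -6*(x + 5) = -60.
Step 5. [-6*(x + 5) = -60] leading coefficient -6: divide by -6 ⇒ div: x + 5 = 10.
Step 6. [x + 5 = 10] the outer +5 inverts by subtracting 5. So sub: x = 5.

Answer: x ∈ {5}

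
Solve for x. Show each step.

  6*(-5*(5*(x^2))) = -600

Step 1. [6*(-5*(5*(x^2))) = -600] divide by the outer 6, so div: -5*(5*(x^2)) = -100.
Step 2. [-5*(5*(x^2)) = -100] divide by the outer -5 ⇒ div: 5*(x^2) = 20.
Step 3. [5*(x^2) = 20] 5·(inner) — divide through by 5 ⇒ div: x^2 = 4.
Step 4. [x^2 = 4] √ both sides: 4 ≥ 0 gives two branches, so sqrt: x = 2 or -2.

Answer: x ∈ {-2, 2}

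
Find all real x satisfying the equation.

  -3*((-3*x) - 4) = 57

Step 1. [-3*((-3*x) - 4) = 57] -3·(inner) — divide through by -3. So div: (-3*x) - 4 = -19.
Step 2. [(-3*x) - 4 = -19] the outer -4 inverts by adding 4, so sub: -3*x = -15.
Step 3. [-3*x = -15] -3 out front; divide by -3, so div: x = 5.

Answer: x ∈ {5}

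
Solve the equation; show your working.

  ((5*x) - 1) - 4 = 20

Step 1. [((5*x) - 1) - 4 = 20] peel the -4: add 4 from each side. So sub: (5*x) - 1 = 24.
Step 2. [(5*x) - 1 = 24] 1 comes off first (add 1) ⇒ sub: 5*x = 25.
Step 3. [5*x = 25] 5·(inner) — divide through by 5, so div: x = 5.

Answer: x ∈ {5}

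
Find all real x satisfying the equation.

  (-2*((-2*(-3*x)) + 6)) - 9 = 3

Step 1. [(-2*((-2*(-3*x)) + 6)) - 9 = 3] -9 is outermost — add 9 both sides. So sub: -2*((-2*(-3*x)) + 6) = 12.
Step 2. [-2*((-2*(-3*x)) + 6) = 12] -2 out front; divide by -2. So div: (-2*(-3*x)) + 6 = -6.
Step 3. [(-2*(-3*x)) + 6 = -6] the outer +6 inverts by subtracting 6 ⇒ sub: -2*(-3*x) = -12.
Step 4. [-2*(-3*x) = -12] divide by the outer -2. So div: -3*x = 6.
Step 5. [-3*x = 6] divide by the outer -3, so div: x = -2.

Answer: x ∈ {-2}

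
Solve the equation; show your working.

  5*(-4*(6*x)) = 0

Step 1. [5*(-4*(6*x)) = 0] 5·(inner) — divide through by 5 ⇒ div: -4*(6*x) = 0.
Step 2. [-4*(6*x) = 0] -4 out front; divide by -4, so div: 6*x = 0.
Step 3. [6*x = 0] divide by the outer 6, so div: x = 0.

Answer: x ∈ {0}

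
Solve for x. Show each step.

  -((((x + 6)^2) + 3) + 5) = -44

Step 1. [-((((x + 6)^2) + 3) + 5) = -44] leading − — multiply by −1 ⇒ neg: (((x + 6)^2) + 3) + 5 = 44.
Step 2. [(((x + 6)^2) + 3) + 5 = 44] 5 comes off first (subtract 5) ⇒ sub: ((x + 6)^2) + 3 = 39.
Step 3. [((x + 6)^2) + 3 = 39] peel the +3: subtract 3 from each side, so sub: (x + 6)^2 = 36.
Step 4. [(x + 6)^2 = 36] 36 ≥ 0, LHS is (·)² — take ±√ ⇒ sqrt: x + 6 = 6 or -6.
Step 5. [x + 6 = 6 or -6] the outer +6 inverts by subtracting 6, so sub: x = 0 or -12.

Answer: x ∈ {-12, 0}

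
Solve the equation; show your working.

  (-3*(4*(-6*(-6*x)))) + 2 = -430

Step 1. [(-3*(4*(-6*(-6*x)))) + 2 = -430] the outer +2 inverts by subtracting 2. So sub: -3*(4*(-6*(-6*x))) = -432.
Step 2. [-3*(4*(-6*(-6*x))) = -432] -3 out front; divide by -3, so div: 4*(-6*(-6*x)) = 144.
Step 3. [4*(-6*(-6*x)) = 144] 4 out front; divide by 4 ⇒ div: -6*(-6*x) = 36.
Step 4. [-6*(-6*x) = 36] -6 out front; divide by -6, so div: -6*x = -6.
Step 5. [-6*x = -6] leading coefficient -6: divide by -6, so div: x = 1.

Answer: x ∈ {1}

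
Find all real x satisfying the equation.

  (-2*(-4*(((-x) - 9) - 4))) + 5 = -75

Step 1. [(-2*(-4*(((-x) - 9) - 4))) + 5 = -75] +5 is outermost — subtract 5 both sides ⇒ sub: -2*(-4*(((-x) - 9) - 4)) = -80.
Step 2. [-2*(-4*(((-x) - 9) - 4)) = -80] LHS = -2·(…); ÷-2 both sides, so div: -4*(((-x) - 9) - 4) = 40.
Step 3. [-4*(((-x) - 9) - 4) = 40] LHS = -4·(…); ÷-4 both sides. So div: ((-x) - 9) - 4 = -10.
Step 4. [((-x) - 9) - 4 = -10] peel the -4: add 4 from each side ⇒ sub: (-x) - 9 = -6.
Step 5. [(-x) - 9 = -6] -9 is outermost — add 9 both sides. So sub: -x = 3.
Step 6. [-x = 3] flip signs both sides, so neg: x = -3.

Answer: x ∈ {-3}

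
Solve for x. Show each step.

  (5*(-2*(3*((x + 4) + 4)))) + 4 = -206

Step 1. [(5*(-2*(3*((x + 4) + 4)))) + 4 = -206] peel the +4: subtract 4 from each side. So sub: 5*(-2*(3*((x + 4) + 4))) = -210.
Step 2. [5*(-2*(3*((x + 4) + 4))) = -210] 5·(inner) — divide through by 5, so div: -2*(3*((x + 4) + 4)) = -42.
Step 3. [-2*(3*((x + 4) + 4)) = -42] -2·(inner) — divide through by -2, so div: 3*((x + 4) + 4) = 21.
Step 4. [3*((x + 4) + 4) = 21] leading coefficient 3: divide by 3. So div: (x + 4) + 4 = 7.
Step 5. [(x + 4) + 4 = 7] 4 comes off first (subtract 4), so sub: x + 4 = 3.
Step 6. [x + 4 = 3] 4 comes off first (subtract 4), so sub: x = -1.

Answer: x ∈ {-1}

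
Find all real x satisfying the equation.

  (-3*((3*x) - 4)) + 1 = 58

Step 1. [(-3*((3*x) - 4)) + 1 = 58] peel the +1: subtract 1 from each side ⇒ sub: -3*((3*x) - 4) = 57.
Step 2. [-3*((3*x) - 4) = 57] leading coefficient -3: divide by -3, so div: (3*x) - 4 = -19.
Step 3. [(3*x) - 4 = -19] -4 is outermost — add 4 both sides. So sub: 3*x = -15.
Step 4. [3*x = -15] divide by the outer 3 ⇒ div: x = -5.

Answer: x ∈ {-5}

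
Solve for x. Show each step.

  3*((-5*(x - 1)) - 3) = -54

Step 1. [3*((-5*(x - 1)) - 3) = -54] divide by the outer 3, so div: (-5*(x - 1)) - 3 = -18.
Step 2. [(-5*(x - 1)) - 3 = -18] -3 is outermost — add 3 both sides. So sub: -5*(x - 1) = -15.
Step 3. [-5*(x - 1) = -15] -5·(inner) — divide through by -5. So div: x - 1 = 3.
Step 4. [x - 1 = 3] add 1: x sits inside (… - 1). So sub: x = 4.

Answer: x ∈ {4}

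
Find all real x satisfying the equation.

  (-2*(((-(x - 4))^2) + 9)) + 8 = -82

Step 1. [(-2*(((-(x - 4))^2) + 9)) + 8 = -82] -2 divides every term; factor it out ⇒ factor: (((-(x - 4))^2) + 9) - 4 = 41.
Step 2. [(((-(x - 4))^2) + 9) - 4 = 41] peel the -4: add 4 from each side, so sub: ((-(x - 4))^2) + 9 = 45.
Step 3. [((-(x - 4))^2) + 9 = 45] the outer +9 inverts by subtracting 9. So sub: (-(x - 4))^2 = 36.
Step 4. [(-(x - 4))^2 = 36] 36 ≥ 0, LHS is (·)² — take ±√ ⇒ sqrt: -(x - 4) = 6 or -6.
Step 5. [-(x - 4) = 6 or -6] leading − — multiply by −1, so neg: x - 4 = -6 or 6.
Step 6. [x - 4 = -6 or 6] add 4: x sits inside (… - 4) ⇒ sub: x = -2 or 10.

Answer: x ∈ {-2, 10}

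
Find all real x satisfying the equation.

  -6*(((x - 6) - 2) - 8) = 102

Step 1. [-6*(((x - 6) - 2) - 8) = 102] leading coefficient -6: divide by -6 ⇒ div: ((x - 6) - 2) - 8 = -17.
Step 2. [((x - 6) - 2) - 8 = -17] peel the -8: add 8 from each side ⇒ sub: (x - 6) - 2 = -9.
Step 3. [(x - 6) - 2 = -9] the outer -2 inverts by adding 2. So sub: x - 6 = -7.
Step 4. [x - 6 = -7] peel the -6: add 6 from each side, so sub: x = -1.

Answer: x ∈ {-1}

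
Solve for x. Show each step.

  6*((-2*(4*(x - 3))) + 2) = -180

Step 1. [6*((-2*(4*(x - 3))) + 2) = -180] 6 out front; divide by 6, so div: (-2*(4*(x - 3))) + 2 = -30.
Step 2. [(-2*(4*(x - 3))) + 2 = -30] -2 | LHS and -2 | -30: pull -2 out ⇒ factor: (4*(x - 3)) - 1 = 15.
Step 3. [(4*(x - 3)) - 1 = 15] the outer -1 inverts by adding 1. So sub: 4*(x - 3) = 16.
Step 4. [4*(x - 3) = 16] 4·(inner) — divide through by 4. So div: x - 3 = 4.
Step 5. [x - 3 = 4] peel the -3: add 3 from each side. So sub: x = 7.

Answer: x ∈ {7}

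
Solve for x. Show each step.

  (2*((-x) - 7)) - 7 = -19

Step 1. [(2*((-x) - 7)) - 7 = -19] add 7: x sits inside (… - 7) ⇒ sub: 2*((-x) - 7) = -12.
Step 2. [2*((-x) - 7) = -12] 2 out front; divide by 2 ⇒ div: (-x) - 7 = -6.
Step 3. [(-x) - 7 = -6] 7 comes off first (add 7), so sub: -x = 1.
Step 4. [-x = 1] flip signs both sides, so neg: x = -1.

Answer: x ∈ {-1}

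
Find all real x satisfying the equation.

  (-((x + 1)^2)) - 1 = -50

Step 1. [(-((x + 1)^2)) - 1 = -50] add 1: x sits inside (… - 1) ⇒ sub: -((x + 1)^2) = -49.
Step 2. [-((x + 1)^2) = -49] LHS negated; negate both sides ⇒ neg: (x + 1)^2 = 49.
Step 3. [(x + 1)^2 = 49] 49 ≥ 0, LHS is (·)² — take ±√ ⇒ sqrt: x + 1 = 7 or -7.
Step 4. [x + 1 = 7 or -7] subtract 1: x sits inside (… + 1). So sub: x = 6 or -8.

Answer: x ∈ {-8, 6}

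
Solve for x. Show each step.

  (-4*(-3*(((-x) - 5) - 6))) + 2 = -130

Step 1. [(-4*(-3*(((-x) - 5) - 6))) + 2 = -130] 2 comes off first (subtract 2), so sub: -4*(-3*(((-x) - 5) - 6)) = -132.
Step 2. [-4*(-3*(((-x) - 5) - 6)) = -132] leading coefficient -4: divide by -4. So div: -3*(((-x) - 5) - 6) = 33.
Step 3. [-3*(((-x) - 5) - 6) = 33] -3·(inner) — divide through by -3, so div: ((-x) - 5) - 6 = -11.
Step 4. [((-x) - 5) - 6 = -11] add 6: x sits inside (… - 6) ⇒ sub: (-x) - 5 = -5.
Step 5. [(-x) - 5 = -5] add 5: x sits inside (… - 5). So sub: -x = 0.
Step 6. [-x = 0] leading − — multiply by −1. So neg: x = 0.

Answer: x ∈ {0}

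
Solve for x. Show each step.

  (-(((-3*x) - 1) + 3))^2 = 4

Step 1. [(-(((-3*x) - 1) + 3))^2 = 4] LHS squared, RHS 4 ≥ 0: apply √ (±) ⇒ sqrt: -(((-3*x) - 1) + 3) = 2 or -2.
Step 2. [-(((-3*x) - 1) + 3) = 2 or -2] flip signs both sides ⇒ neg: ((-3*x) - 1) + 3 = -2 or 2.
Step 3. [((-3*x) - 1) + 3 = -2 or 2] +3 is outermost — subtract 3 both sides, so sub: (-3*x) - 1 = -5 or -1.
Step 4. [(-3*x) - 1 = -5 or -1] 1 comes off first (add 1), so sub: -3*x = -4 or 0.
Step 5. [-3*x = -4 or 0] -3 out front; divide by -3, so div: x = 4/3 or 0.

Answer: x ∈ {0, 4/3}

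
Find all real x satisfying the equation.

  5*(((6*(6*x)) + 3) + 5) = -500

Step 1. [5*(((6*(6*x)) + 3) + 5) = -500] 5·(inner) — divide through by 5. So div: ((6*(6*x)) + 3) + 5 = -100.
Step 2. [((6*(6*x)) + 3) + 5 = -100] +5 is outermost — subtract 5 both sides ⇒ sub: (6*(6*x)) + 3 = -105.
Step 3. [(6*(6*x)) + 3 = -105] +3 is outermost — subtract 3 both sides. So sub: 6*(6*x) = -108.
Step 4. [6*(6*x) = -108] 6·(inner) — divide through by 6, so div: 6*x = -18.
Step 5. [6*x = -18] LHS = 6·(…); ÷6 both sides. So div: x = -3.

Answer: x ∈ {-3}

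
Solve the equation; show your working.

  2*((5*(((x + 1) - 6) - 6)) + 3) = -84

Step 1. [2*((5*(((x + 1) - 6) - 6)) + 3) = -84] 2 out front; divide by 2 ⇒ div: (5*(((x + 1) - 6) - 6)) + 3 = -42.
Step 2. [(5*(((x + 1) - 6) - 6)) + 3 = -42] +3 is outermost — subtract 3 both sides. So sub: 5*(((x + 1) - 6) - 6) = -45.
Step 3. [5*(((x + 1) - 6) - 6) = -45] divide by the outer 5, so div: ((x + 1) - 6) - 6 = -9.
Step 4. [((x + 1) - 6) - 6 = -9] 6 comes off first (add 6). So sub: (x + 1) - 6 = -3.
Step 5. [(x + 1) - 6 = -3] 6 comes off first (add 6) ⇒ sub: x + 1 = 3.
Step 6. [x + 1 = 3] peel the +1: subtract 1 from each side, so sub: x = 2.

Answer: x ∈ {2}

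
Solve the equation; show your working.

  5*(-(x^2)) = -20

Step 1. [5*(-(x^2)) = -20] leading coefficient 5: divide by 5. So div: -(x^2) = -4.
Step 2. [-(x^2) = -4] LHS negated; negate both sides, so neg: x^2 = 4.
Step 3. [x^2 = 4] √ both sides: 4 ≥ 0 gives two branches. So sqrt: x = 2 or -2.

Answer: x ∈ {-2, 2}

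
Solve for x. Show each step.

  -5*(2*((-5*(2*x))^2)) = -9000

Step 1. [-5*(2*((-5*(2*x))^2)) = -9000] divide by the outer -5 ⇒ div: 2*((-5*(2*x))^2) = 1800.
Step 2. [2*((-5*(2*x))^2) = 1800] divide by the outer 2 ⇒ div: (-5*(2*x))^2 = 900.
Step 3. [(-5*(2*x))^2 = 900] √ both sides: 900 ≥ 0 gives two branches. So sqrt: -5*(2*x) = 30 or -30.
Step 4. [-5*(2*x) = 30 or -30] LHS = -5·(…); ÷-5 both sides ⇒ div: 2*x = -6 or 6.
Step 5. [2*x = -6 or 6] 2·(inner) — divide through by 2. So div: x = -3 or 3.

Answer: x ∈ {-3, 3}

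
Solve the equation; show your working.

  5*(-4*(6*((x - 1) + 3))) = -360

Step 1. [5*(-4*(6*((x - 1) + 3))) = -360] leading coefficient 5: divide by 5. So div: -4*(6*((x - 1) + 3)) = -72.
Step 2. [-4*(6*((x - 1) + 3)) = -72] -4 out front; divide by -4 ⇒ div: 6*((x - 1) + 3) = 18.
Step 3. [6*((x - 1) + 3) = 18] 6·(inner) — divide through by 6, so div: (x - 1) + 3 = 3.
Step 4. [(x - 1) + 3 = 3] peel the +3: subtract 3 from each side, so sub: x - 1 = 0.
Step 5. [x - 1 = 0] the outer -1 inverts by adding 1. So sub: x = 1.

Answer: x ∈ {1}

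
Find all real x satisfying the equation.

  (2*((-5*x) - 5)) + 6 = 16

Step 1. [(2*((-5*x) - 5)) + 6 = 16] 2 divides every term; factor it out, so factor: ((-5*x) - 5) + 3 = 8.
Step 2. [((-5*x) - 5) + 3 = 8] peel the +3: subtract 3 from each side, so sub: (-5*x) - 5 = 5.
Step 3. [(-5*x) - 5 = 5] -5 is outermost — add 5 both sides ⇒ sub: -5*x = 10.
Step 4. [-5*x = 10] -5 out front; divide by -5. So div: x = -2.

Answer: x ∈ {-2}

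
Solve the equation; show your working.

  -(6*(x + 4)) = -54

Step 1. [-(6*(x + 4)) = -54] flip signs both sides, so neg: 6*(x + 4) = 54.
Step 2. [6*(x + 4) = 54] 6 out front; divide by 6 ⇒ div: x + 4 = 9.
Step 3. [x + 4 = 9] the outer +4 inverts by subtracting 4. So sub: x = 5.

Answer: x ∈ {5}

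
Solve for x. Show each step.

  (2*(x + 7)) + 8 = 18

Step 1. [(2*(x + 7)) + 8 = 18] +8 is outermost — subtract 8 both sides. So sub: 2*(x + 7) = 10.
Step 2. [2*(x + 7) = 10] leading coefficient 2: divide by 2. So div: x + 7 = 5.
Step 3. [x + 7 = 5] peel the +7: subtract 7 from each side. So sub: x = -2.

Answer: x ∈ {-2}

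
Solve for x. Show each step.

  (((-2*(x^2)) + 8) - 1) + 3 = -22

Step 1. [(((-2*(x^2)) + 8) - 1) + 3 = -22] +3 is outermost — subtract 3 both sides. So sub: ((-2*(x^2)) + 8) - 1 = -25.
Step 2. [((-2*(x^2)) + 8) - 1 = -25] the outer -1 inverts by adding 1. So sub: (-2*(x^2)) + 8 = -24.
Step 3. [(-2*(x^2)) + 8 = -24] -2 | LHS and -2 | -24: pull -2 out. So factor: (x^2) - 4 = 12.
Step 4. [(x^2) - 4 = 12] -4 is outermost — add 4 both sides ⇒ sub: x^2 = 16.
Step 5. [x^2 = 16] √ both sides: 16 ≥ 0 gives two branches. So sqrt: x = 4 or -4.

Answer: x ∈ {-4, 4}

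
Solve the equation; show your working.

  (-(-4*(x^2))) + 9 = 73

Step 1. [(-(-4*(x^2))) + 9 = 73] 9 comes off first (subtract 9) ⇒ sub: -(-4*(x^2)) = 64.
Step 2. [-(-4*(x^2)) = 64] leading − — multiply by −1. So neg: -4*(x^2) = -64.
Step 3. [-4*(x^2) = -64] leading coefficient -4: divide by -4. So div: x^2 = 16.
Step 4. [x^2 = 16] √ both sides: 16 ≥ 0 gives two branches ⇒ sqrt: x = 4 or -4.

Answer: x ∈ {-4, 4}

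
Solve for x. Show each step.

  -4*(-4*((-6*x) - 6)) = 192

Step 1. [-4*(-4*((-6*x) - 6)) = 192] -4 out front; divide by -4. So div: -4*((-6*x) - 6) = -48.
Step 2. [-4*((-6*x) - 6) = -48] divide by the outer -4 ⇒ div: (-6*x) - 6 = 12.
Step 3. [(-6*x) - 6 = 12] add 6: x sits inside (… - 6) ⇒ sub: -6*x = 18.
Step 4. [-6*x = 18] leading coefficient -6: divide by -6, so div: x = -3.

Answer: x ∈ {-3}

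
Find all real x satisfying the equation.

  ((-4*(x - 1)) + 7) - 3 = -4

Step 1. [((-4*(x - 1)) + 7) - 3 = -4] add 3: x sits inside (… - 3). So sub: (-4*(x - 1)) + 7 = -1.
Step 2. [(-4*(x - 1)) + 7 = -1] the outer +7 inverts by subtracting 7 ⇒ sub: -4*(x - 1) = -8.
Step 3. [-4*(x - 1) = -8] -4 out front; divide by -4. So div: x - 1 = 2.
Step 4. [x - 1 = 2] peel the -1: add 1 from each side. So sub: x = 3.

Answer: x ∈ {3}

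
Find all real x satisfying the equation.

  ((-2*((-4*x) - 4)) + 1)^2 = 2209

Step 1. [((-2*((-4*x) - 4)) + 1)^2 = 2209] LHS squared, RHS 2209 ≥ 0: apply √ (±). So sqrt: (-2*((-4*x) - 4)) + 1 = 47 or -47.
Step 2. [(-2*((-4*x) - 4)) + 1 = 47 or -47] the outer +1 inverts by subtracting 1 ⇒ sub: -2*((-4*x) - 4) = 46 or -48.
Step 3. [-2*((-4*x) - 4) = 46 or -48] -2 out front; divide by -2, so div: (-4*x) - 4 = -23 or 24.
Step 4. [(-4*x) - 4 = -23 or 24] 4 comes off first (add 4). So sub: -4*x = -19 or 28.
Step 5. [-4*x = -19 or 28] -4 out front; divide by -4. So div: x = 19/4 or -7.

Answer: x ∈ {-7, 19/4}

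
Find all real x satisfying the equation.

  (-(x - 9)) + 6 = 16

Step 1. [(-(x - 9)) + 6 = 16] subtract 6: x sits inside (… + 6), so sub: -(x - 9) = 10.
Step 2. [-(x - 9) = 10] flip signs both sides, so neg: x - 9 = -10.
Step 3. [x - 9 = -10] peel the -9: add 9 from each side ⇒ sub: x = -1.

Answer: x ∈ {-1}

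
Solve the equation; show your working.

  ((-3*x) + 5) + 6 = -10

Step 1. [((-3*x) + 5) + 6 = -10] +6 is outermost — subtract 6 both sides. So sub: (-3*x) + 5 = -16.
Step 2. [(-3*x) + 5 = -16] +5 is outermost — subtract 5 both sides, so sub: -3*x = -21.
Step 3. [-3*x = -21] LHS = -3·(…); ÷-3 both sides, so div: x = 7.

Answer: x ∈ {7}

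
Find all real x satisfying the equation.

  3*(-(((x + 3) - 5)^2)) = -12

Step 1. [3*(-(((x + 3) - 5)^2)) = -12] LHS = 3·(…); ÷3 both sides, so div: -(((x + 3) - 5)^2) = -4.
Step 2. [-(((x + 3) - 5)^2) = -4] leading − — multiply by −1, so neg: ((x + 3) - 5)^2 = 4.
Step 3. [((x + 3) - 5)^2 = 4] LHS squared, RHS 4 ≥ 0: apply √ (±), so sqrt: (x + 3) - 5 = 2 or -2.
Step 4. [(x + 3) - 5 = 2 or -2] 5 comes off first (add 5). So sub: x + 3 = 7 or 3.
Step 5. [x + 3 = 7 or 3] peel the +3: subtract 3 from each side. So sub: x = 4 or 0.

Answer: x ∈ {0, 4}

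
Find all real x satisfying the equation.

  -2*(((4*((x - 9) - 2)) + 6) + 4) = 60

Step 1. [-2*(((4*((x - 9) - 2)) + 6) + 4) = 60] LHS = -2·(…); ÷-2 both sides. So div: ((4*((x - 9) - 2)) + 6) + 4 = -30.
Step 2. [((4*((x - 9) - 2)) + 6) + 4 = -30] the outer +4 inverts by subtracting 4. So sub: (4*((x - 9) - 2)) + 6 = -34.
Step 3. [(4*((x - 9) - 2)) + 6 = -34] the outer +6 inverts by subtracting 6 ⇒ sub: 4*((x - 9) - 2) = -40.
Step 4. [4*((x - 9) - 2) = -40] leading coefficient 4: divide by 4, so div: (x - 9) - 2 = -10.
Step 5. [(x - 9) - 2 = -10] the outer -2 inverts by adding 2, so sub: x - 9 = -8.
Step 6. [x - 9 = -8] the outer -9 inverts by adding 9 ⇒ sub: x = 1.

Answer: x ∈ {1}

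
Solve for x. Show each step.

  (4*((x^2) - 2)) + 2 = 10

Step 1. [(4*((x^2) - 2)) + 2 = 10] 2 comes off first (subtract 2). So sub: 4*((x^2) - 2) = 8.
Step 2. [4*((x^2) - 2) = 8] 4·(inner) — divide through by 4, so div: (x^2) - 2 = 2.
Step 3. [(x^2) - 2 = 2] 2 comes off first (add 2), so sub: x^2 = 4.
Step 4. [x^2 = 4] √ both sides: 4 ≥ 0 gives two branches, so sqrt: x = 2 or -2.

Answer: x ∈ {-2, 2}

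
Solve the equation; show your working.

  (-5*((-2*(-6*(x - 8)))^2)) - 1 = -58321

Step 1. [(-5*((-2*(-6*(x - 8)))^2)) - 1 = -58321] -1 is outermost — add 1 both sides. So sub: -5*((-2*(-6*(x - 8)))^2) = -58320.
Step 2. [-5*((-2*(-6*(x - 8)))^2) = -58320] -5 out front; divide by -5. So div: (-2*(-6*(x - 8)))^2 = 11664.
Step 3. [(-2*(-6*(x - 8)))^2 = 11664] LHS squared, RHS 11664 ≥ 0: apply √ (±), so sqrt: -2*(-6*(x - 8)) = 108 or -108.
Step 4. [-2*(-6*(x - 8)) = 108 or -108] -2·(inner) — divide through by -2. So div: -6*(x - 8) = -54 or 54.
Step 5. [-6*(x - 8) = -54 or 54] divide by the outer -6. So div: x - 8 = 9 or -9.
Step 6. [x - 8 = 9 or -9] add 8: x sits inside (… - 8) ⇒ sub: x = 17 or -1.

Answer: x ∈ {-1, 17}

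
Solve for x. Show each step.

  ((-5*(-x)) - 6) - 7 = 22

Step 1. [((-5*(-x)) - 6) - 7 = 22] -7 is outermost — add 7 both sides, so sub: (-5*(-x)) - 6 = 29.
Step 2. [(-5*(-x)) - 6 = 29] add 6: x sits inside (… - 6). So sub: -5*(-x) = 35.
Step 3. [-5*(-x) = 35] divide by the outer -5. So div: -x = -7.
Step 4. [-x = -7] flip signs both sides. So neg: x = 7.

Answer: x ∈ {7}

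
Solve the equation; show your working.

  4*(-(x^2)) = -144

Step 1. [4*(-(x^2)) = -144] LHS = 4·(…); ÷4 both sides, so div: -(x^2) = -36.
Step 2. [-(x^2) = -36] flip signs both sides, so neg: x^2 = 36.
Step 3. [x^2 = 36] 36 ≥ 0, LHS is (·)² — take ±√. So sqrt: x = 6 or -6.

Answer: x ∈ {-6, 6}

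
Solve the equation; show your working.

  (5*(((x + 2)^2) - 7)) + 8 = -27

Step 1. [(5*(((x + 2)^2) - 7)) + 8 = -27] the outer +8 inverts by subtracting 8 ⇒ sub: 5*(((x + 2)^2) - 7) = -35.
Step 2. [5*(((x + 2)^2) - 7) = -35] leading coefficient 5: divide by 5 ⇒ div: ((x + 2)^2) - 7 = -7.
Step 3. [((x + 2)^2) - 7 = -7] the outer -7 inverts by adding 7 ⇒ sub: (x + 2)^2 = 0.
Step 4. [(x + 2)^2 = 0] √ both sides: 0 ≥ 0 gives two branches ⇒ sqrt: x + 2 = 0.
Step 5. [x + 2 = 0] 2 comes off first (subtract 2), so sub: x = -2.

Answer: x ∈ {-2}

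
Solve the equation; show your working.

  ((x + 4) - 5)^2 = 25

Step 1. [((x + 4) - 5)^2 = 25] LHS squared, RHS 25 ≥ 0: apply √ (±), so sqrt: (x + 4) - 5 = 5 or -5.
Step 2. [(x + 4) - 5 = 5 or -5] 5 comes off first (add 5), so sub: x + 4 = 10 or 0.
Step 3. [x + 4 = 10 or 0] the outer +4 inverts by subtracting 4, so sub: x = 6 or -4.

Answer: x ∈ {-4, 6}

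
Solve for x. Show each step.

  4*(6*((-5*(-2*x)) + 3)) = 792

Step 1. [4*(6*((-5*(-2*x)) + 3)) = 792] divide by the outer 4. So div: 6*((-5*(-2*x)) + 3) = 198.
Step 2. [6*((-5*(-2*x)) + 3) = 198] leading coefficient 6: divide by 6 ⇒ div: (-5*(-2*x)) + 3 = 33.
Step 3. [(-5*(-2*x)) + 3 = 33] peel the +3: subtract 3 from each side. So sub: -5*(-2*x) = 30.
Step 4. [-5*(-2*x) = 30] -5 out front; divide by -5, so div: -2*x = -6.
Step 5. [-2*x = -6] -2 out front; divide by -2. So div: x = 3.

Answer: x ∈ {3}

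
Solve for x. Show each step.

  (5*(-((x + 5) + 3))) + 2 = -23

Step 1. [(5*(-((x + 5) + 3))) + 2 = -23] subtract 2: x sits inside (… + 2), so sub: 5*(-((x + 5) + 3)) = -25.
Step 2. [5*(-((x + 5) + 3)) = -25] leading coefficient 5: divide by 5. So div: -((x + 5) + 3) = -5.
Step 3. [-((x + 5) + 3) = -5] leading − — multiply by −1. So neg: (x + 5) + 3 = 5.
Step 4. [(x + 5) + 3 = 5] 3 comes off first (subtract 3). So sub: x + 5 = 2.
Step 5. [x + 5 = 2] subtract 5: x sits inside (… + 5), so sub: x = -3.

Answer: x ∈ {-3}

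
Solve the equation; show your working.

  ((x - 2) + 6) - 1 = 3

Step 1. [((x - 2) + 6) - 1 = 3] peel the -1: add 1 from each side, so sub: (x - 2) + 6 = 4.
Step 2. [(x - 2) + 6 = 4] subtract 6: x sits inside (… + 6). So sub: x - 2 = -2.
Step 3. [x - 2 = -2] peel the -2: add 2 from each side, so sub: x = 0.

Answer: x ∈ {0}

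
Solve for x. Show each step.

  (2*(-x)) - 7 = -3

Step 1. [(2*(-x)) - 7 = -3] add 7: x sits inside (… - 7), so sub: 2*(-x) = 4.
Step 2. [2*(-x) = 4] 2·(inner) — divide through by 2, so div: -x = 2.
Step 3. [-x = 2] LHS negated; negate both sides ⇒ neg: x = -2.

Answer: x ∈ {-2}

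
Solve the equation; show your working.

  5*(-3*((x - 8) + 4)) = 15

Step 1. [5*(-3*((x - 8) + 4)) = 15] 5 out front; divide by 5. So div: -3*((x - 8) + 4) = 3.
Step 2. [-3*((x - 8) + 4) = 3] leading coefficient -3: divide by -3 ⇒ div: (x - 8) + 4 = -1.
Step 3. [(x - 8) + 4 = -1] peel the +4: subtract 4 from each side. So sub: x - 8 = -5.
Step 4. [x - 8 = -5] 8 comes off first (add 8), so sub: x = 3.

Answer: x ∈ {3}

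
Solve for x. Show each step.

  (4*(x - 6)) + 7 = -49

Step 1. [(4*(x - 6)) + 7 = -49] peel the +7: subtract 7 from each side, so sub: 4*(x - 6) = -56.
Step 2. [4*(x - 6) = -56] 4 out front; divide by 4. So div: x - 6 = -14.
Step 3. [x - 6 = -14] peel the -6: add 6 from each side, so sub: x = -8.

Answer: x ∈ {-8}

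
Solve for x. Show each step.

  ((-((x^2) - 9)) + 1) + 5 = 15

Step 1. [((-((x^2) - 9)) + 1) + 5 = 15] the outer +5 inverts by subtracting 5 ⇒ sub: (-((x^2) - 9)) + 1 = 10.
Step 2. [(-((x^2) - 9)) + 1 = 10] peel the +1: subtract 1 from each side ⇒ sub: -((x^2) - 9) = 9.
Step 3. [-((x^2) - 9) = 9] flip signs both sides. So neg: (x^2) - 9 = -9.
Step 4. [(x^2) - 9 = -9] 9 comes off first (add 9) ⇒ sub: x^2 = 0.
Step 5. [x^2 = 0] LHS squared, RHS 0 ≥ 0: apply √ (±) ⇒ sqrt: x = 0.

Answer: x ∈ {0}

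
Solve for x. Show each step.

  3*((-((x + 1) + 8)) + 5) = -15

Step 1. [3*((-((x + 1) + 8)) + 5) = -15] divide by the outer 3 ⇒ div: (-((x + 1) + 8)) + 5 = -5.
Step 2. [(-((x + 1) + 8)) + 5 = -5] subtract 5: x sits inside (… + 5). So sub: -((x + 1) + 8) = -10.
Step 3. [-((x + 1) + 8) = -10] leading − — multiply by −1. So neg: (x + 1) + 8 = 10.
Step 4. [(x + 1) + 8 = 10] subtract 8: x sits inside (… + 8), so sub: x + 1 = 2.
Step 5. [x + 1 = 2] subtract 1: x sits inside (… + 1) ⇒ sub: x = 1.

Answer: x ∈ {1}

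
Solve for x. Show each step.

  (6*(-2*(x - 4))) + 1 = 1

Step 1. [(6*(-2*(x - 4))) + 1 = 1] peel the +1: subtract 1 from each side ⇒ sub: 6*(-2*(x - 4)) = 0.
Step 2. [6*(-2*(x - 4)) = 0] LHS = 6·(…); ÷6 both sides. So div: -2*(x - 4) = 0.
Step 3. [-2*(x - 4) = 0] -2·(inner) — divide through by -2. So div: x - 4 = 0.
Step 4. [x - 4 = 0] add 4: x sits inside (… - 4). So sub: x = 4.

Answer: x ∈ {4}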